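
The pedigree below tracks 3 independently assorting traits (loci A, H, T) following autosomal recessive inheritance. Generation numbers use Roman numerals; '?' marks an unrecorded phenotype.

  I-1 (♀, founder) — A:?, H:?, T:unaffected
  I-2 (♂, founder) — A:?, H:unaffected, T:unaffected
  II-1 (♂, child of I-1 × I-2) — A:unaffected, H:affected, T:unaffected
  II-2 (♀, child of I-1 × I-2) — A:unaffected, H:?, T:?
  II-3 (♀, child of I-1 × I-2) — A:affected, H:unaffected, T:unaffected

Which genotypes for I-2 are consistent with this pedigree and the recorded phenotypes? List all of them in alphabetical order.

I-2 ∈ {Aa Hh TT, Aa Hh Tt, aa Hh TT, aa Hh Tt}

A/I-1 ? ·: Aa|aa
A/I-2 ? ·: Aa|aa
A/II-1 un I-1×I-2: AA|Aa
A/II-2 un I-1×I-2: AA|Aa
A/II-3 aff I-1×I-2: aa
⇒ A over [I-1,I-2,II-1,II-2,II-3]: 6 consistent
H/I-1 ? ·: Hh|hh
H/I-2 un ·: Hh
H/II-1 aff I-1×I-2: hh
H/II-2 ? I-1×I-2: HH|Hh|hh
H/II-3 un I-1×I-2: HH|Hh
⇒ H over [I-1,I-2,II-1,II-2,II-3]: 8 consistent
T/I-1 un ·: TT|Tt
T/I-2 un ·: TT|Tt
T/II-1 un I-1×I-2: TT|Tt
T/II-2 ? I-1×I-2: TT|Tt|tt
T/II-3 un I-1×I-2: TT|Tt
⇒ T over [I-1,I-2,II-1,II-2,II-3]: 29 consistent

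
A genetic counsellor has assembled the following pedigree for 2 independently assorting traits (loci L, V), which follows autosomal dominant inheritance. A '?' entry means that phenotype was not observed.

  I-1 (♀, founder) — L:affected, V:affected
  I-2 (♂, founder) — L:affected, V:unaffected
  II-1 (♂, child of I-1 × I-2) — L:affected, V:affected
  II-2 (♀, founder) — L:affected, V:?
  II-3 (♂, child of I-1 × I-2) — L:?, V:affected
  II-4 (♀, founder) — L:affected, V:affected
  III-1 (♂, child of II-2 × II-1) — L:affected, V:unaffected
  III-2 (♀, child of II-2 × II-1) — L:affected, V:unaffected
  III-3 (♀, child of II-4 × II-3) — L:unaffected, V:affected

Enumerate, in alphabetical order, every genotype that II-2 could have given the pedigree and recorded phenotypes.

II-2 ∈ {LL Vv, LL vv, Ll Vv, Ll vv}

L/I-1 aff ·: Ll|LL
L/I-2 aff ·: Ll|LL
L/II-1 aff I-1×I-2: Ll|LL
L/II-2 aff ·: Ll|LL
L/II-3 ? I-1×I-2: ll|Ll
L/II-4 aff ·: Ll
L/III-1 aff II-2×II-1: Ll|LL
L/III-2 aff II-2×II-1: Ll|LL
L/III-3 un II-4×II-3: ll
⇒ L over [I-1,I-2,II-1,II-2,II-3,II-4,III-1,III-2,III-3]: 52 consistent
V/I-1 aff ·: Vv|VV
V/I-2 un ·: vv
V/II-1 aff I-1×I-2: Vv
V/II-2 ? ·: vv|Vv
V/II-3 aff I-1×I-2: Vv
V/II-4 aff ·: Vv|VV
V/III-1 un II-2×II-1: vv
V/III-2 un II-2×II-1: vv
V/III-3 aff II-4×II-3: Vv|VV
⇒ V over [I-1,I-2,II-1,II-2,II-3,II-4,III-1,III-2,III-3]: 16 consistent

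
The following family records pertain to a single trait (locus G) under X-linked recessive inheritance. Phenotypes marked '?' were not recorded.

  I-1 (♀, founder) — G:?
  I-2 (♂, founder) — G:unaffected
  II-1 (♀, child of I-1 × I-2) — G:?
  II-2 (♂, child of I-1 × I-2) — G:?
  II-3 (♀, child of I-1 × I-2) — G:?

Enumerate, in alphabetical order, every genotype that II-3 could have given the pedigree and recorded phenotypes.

G/I-1 ? ·: X^GX^G|X^GX^g|X^gX^g
G/I-2 un ·: X^GY
G/II-1 ? I-1×I-2: X^GX^G|X^GX^g
G/II-2 ? I-1×I-2: X^GY|X^gY
G/II-3 ? I-1×I-2: X^GX^G|X^GX^g
⇒ G over [I-1,I-2,II-1,II-2,II-3]: 10 consistent

II-3 ∈ {X^GX^G, X^GX^g}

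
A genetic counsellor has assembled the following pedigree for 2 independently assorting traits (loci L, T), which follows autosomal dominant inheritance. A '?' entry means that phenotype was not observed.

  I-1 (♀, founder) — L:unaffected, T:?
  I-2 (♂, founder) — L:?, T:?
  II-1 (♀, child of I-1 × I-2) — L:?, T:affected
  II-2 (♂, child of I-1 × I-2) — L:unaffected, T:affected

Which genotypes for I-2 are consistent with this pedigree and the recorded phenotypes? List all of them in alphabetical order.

I-2 ∈ {Ll TT, Ll Tt, Ll tt, ll TT, ll Tt, ll tt}

L/I-1 un ·: ll
L/I-2 ? ·: ll|Ll
L/II-1 ? I-1×I-2: ll|Ll
L/II-2 un I-1×I-2: ll
⇒ L over [I-1,I-2,II-1,II-2]: 3 consistent
T/I-1 ? ·: tt|Tt|TT
T/I-2 ? ·: tt|Tt|TT
T/II-1 aff I-1×I-2: Tt|TT
T/II-2 aff I-1×I-2: Tt|TT
⇒ T over [I-1,I-2,II-1,II-2]: 17 consistent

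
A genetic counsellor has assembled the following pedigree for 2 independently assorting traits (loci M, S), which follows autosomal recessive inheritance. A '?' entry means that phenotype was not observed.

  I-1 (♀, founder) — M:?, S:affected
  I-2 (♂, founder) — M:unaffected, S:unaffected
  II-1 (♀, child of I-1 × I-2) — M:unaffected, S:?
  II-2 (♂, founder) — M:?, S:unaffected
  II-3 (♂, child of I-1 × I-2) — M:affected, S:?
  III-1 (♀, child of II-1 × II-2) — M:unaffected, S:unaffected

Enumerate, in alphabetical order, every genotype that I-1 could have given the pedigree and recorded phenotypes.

I-1 ∈ {Mm ss, mm ss}

M/I-1 ? ·: Mm|mm
M/I-2 un ·: Mm
M/II-1 un I-1×I-2: MM|Mm
M/II-2 ? ·: MM|Mm|mm
M/II-3 aff I-1×I-2: mm
M/III-1 un II-1×II-2: MM|Mm
⇒ M over [I-1,I-2,II-1,II-2,II-3,III-1]: 14 consistent
S/I-1 aff ·: ss
S/I-2 un ·: SS|Ss
S/II-1 ? I-1×I-2: Ss|ss
S/II-2 un ·: SS|Ss
S/II-3 ? I-1×I-2: Ss|ss
S/III-1 un II-1×II-2: SS|Ss
⇒ S over [I-1,I-2,II-1,II-2,II-3,III-1]: 16 consistent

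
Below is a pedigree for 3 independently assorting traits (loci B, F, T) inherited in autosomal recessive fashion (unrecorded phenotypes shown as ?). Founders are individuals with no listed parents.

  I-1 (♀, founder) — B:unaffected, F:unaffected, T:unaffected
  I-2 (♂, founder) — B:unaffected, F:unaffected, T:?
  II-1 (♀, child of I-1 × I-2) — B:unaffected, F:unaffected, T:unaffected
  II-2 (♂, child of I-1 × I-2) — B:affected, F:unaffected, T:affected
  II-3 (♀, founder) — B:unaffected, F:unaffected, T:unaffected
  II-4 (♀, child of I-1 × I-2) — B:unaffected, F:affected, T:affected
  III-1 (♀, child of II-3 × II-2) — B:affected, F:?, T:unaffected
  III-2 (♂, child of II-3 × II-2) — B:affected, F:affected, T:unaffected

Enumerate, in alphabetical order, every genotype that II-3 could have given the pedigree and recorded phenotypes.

II-3 ∈ {Bb Ff TT, Bb Ff Tt}

B/I-1 un ·: Bb
B/I-2 un ·: Bb
B/II-1 un I-1×I-2: BB|Bb
B/II-2 aff I-1×I-2: bb
B/II-3 un ·: Bb
B/II-4 un I-1×I-2: BB|Bb
B/III-1 aff II-3×II-2: bb
B/III-2 aff II-3×II-2: bb
⇒ B over [I-1,I-2,II-1,II-2,II-3,II-4,III-1,III-2]: 4 consistent
F/I-1 un ·: Ff
F/I-2 un ·: Ff
F/II-1 un I-1×I-2: FF|Ff
F/II-2 un I-1×I-2: Ff
F/II-3 un ·: Ff
F/II-4 aff I-1×I-2: ff
F/III-1 ? II-3×II-2: FF|Ff|ff
F/III-2 aff II-3×II-2: ff
⇒ F over [I-1,I-2,II-1,II-2,II-3,II-4,III-1,III-2]: 6 consistent
T/I-1 un ·: Tt
T/I-2 ? ·: Tt|tt
T/II-1 un I-1×I-2: TT|Tt
T/II-2 aff I-1×I-2: tt
T/II-3 un ·: TT|Tt
T/II-4 aff I-1×I-2: tt
T/III-1 un II-3×II-2: Tt
T/III-2 un II-3×II-2: Tt
⇒ T over [I-1,I-2,II-1,II-2,II-3,II-4,III-1,III-2]: 6 consistent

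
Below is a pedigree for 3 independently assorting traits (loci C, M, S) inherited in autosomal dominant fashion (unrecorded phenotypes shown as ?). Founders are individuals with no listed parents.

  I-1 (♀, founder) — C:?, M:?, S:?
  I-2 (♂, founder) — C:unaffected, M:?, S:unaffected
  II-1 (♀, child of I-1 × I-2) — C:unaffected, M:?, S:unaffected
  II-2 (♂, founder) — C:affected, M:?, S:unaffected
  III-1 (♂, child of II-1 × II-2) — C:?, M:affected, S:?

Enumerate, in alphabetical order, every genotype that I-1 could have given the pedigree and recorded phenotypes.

C/I-1 ? ·: cc|Cc
C/I-2 un ·: cc
C/II-1 un I-1×I-2: cc
C/II-2 aff ·: Cc|CC
C/III-1 ? II-1×II-2: cc|Cc
⇒ C over [I-1,I-2,II-1,II-2,III-1]: 6 consistent
M/I-1 ? ·: mm|Mm|MM
M/I-2 ? ·: mm|Mm|MM
M/II-1 ? I-1×I-2: mm|Mm|MM
M/II-2 ? ·: mm|Mm|MM
M/III-1 aff II-1×II-2: Mm|MM
⇒ M over [I-1,I-2,II-1,II-2,III-1]: 59 consistent
S/I-1 ? ·: ss|Ss
S/I-2 un ·: ss
S/II-1 un I-1×I-2: ss
S/II-2 un ·: ss
S/III-1 ? II-1×II-2: ss
⇒ S over [I-1,I-2,II-1,II-2,III-1]: 2 consistent

I-1 ∈ {Cc MM Ss, Cc MM ss, Cc Mm Ss, Cc Mm ss, Cc mm Ss, Cc mm ss, cc MM Ss, cc MM ss, cc Mm Ss, cc Mm ss, cc mm Ss, cc mm ss}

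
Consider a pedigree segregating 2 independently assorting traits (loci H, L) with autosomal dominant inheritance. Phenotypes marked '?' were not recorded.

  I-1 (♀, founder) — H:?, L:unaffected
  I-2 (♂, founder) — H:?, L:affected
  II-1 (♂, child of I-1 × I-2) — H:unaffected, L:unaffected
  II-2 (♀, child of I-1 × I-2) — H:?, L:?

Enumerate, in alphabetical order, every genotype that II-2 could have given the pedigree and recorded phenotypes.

II-2 ∈ {HH Ll, HH ll, Hh Ll, Hh ll, hh Ll, hh ll}

H/I-1 ? ·: hh|Hh
H/I-2 ? ·: hh|Hh
H/II-1 un I-1×I-2: hh
H/II-2 ? I-1×I-2: hh|Hh|HH
⇒ H over [I-1,I-2,II-1,II-2]: 8 consistent
L/I-1 un ·: ll
L/I-2 aff ·: Ll
L/II-1 un I-1×I-2: ll
L/II-2 ? I-1×I-2: ll|Ll
⇒ L over [I-1,I-2,II-1,II-2]: 2 consistent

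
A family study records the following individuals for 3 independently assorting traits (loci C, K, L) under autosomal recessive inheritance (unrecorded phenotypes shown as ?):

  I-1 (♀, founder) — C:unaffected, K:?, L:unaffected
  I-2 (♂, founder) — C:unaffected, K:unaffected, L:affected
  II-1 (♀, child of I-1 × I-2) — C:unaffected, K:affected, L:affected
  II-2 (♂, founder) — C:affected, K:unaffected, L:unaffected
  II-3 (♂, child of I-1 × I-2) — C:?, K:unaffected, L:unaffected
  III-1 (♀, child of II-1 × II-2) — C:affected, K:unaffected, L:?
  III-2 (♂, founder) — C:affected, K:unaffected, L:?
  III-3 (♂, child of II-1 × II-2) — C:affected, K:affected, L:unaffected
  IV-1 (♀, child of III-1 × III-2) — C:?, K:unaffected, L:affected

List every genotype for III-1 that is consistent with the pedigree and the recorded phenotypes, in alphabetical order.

C/I-1 un ·: CC|Cc
C/I-2 un ·: CC|Cc
C/II-1 un I-1×I-2: Cc
C/II-2 aff ·: cc
C/II-3 ? I-1×I-2: CC|Cc|cc
C/III-1 aff II-1×II-2: cc
C/III-2 aff ·: cc
C/III-3 aff II-1×II-2: cc
C/IV-1 ? III-1×III-2: cc
⇒ C over [I-1,I-2,II-1,II-2,II-3,III-1,III-2,III-3,IV-1]: 7 consistent
K/I-1 ? ·: Kk|kk
K/I-2 un ·: Kk
K/II-1 aff I-1×I-2: kk
K/II-2 un ·: Kk
K/II-3 un I-1×I-2: KK|Kk
K/III-1 un II-1×II-2: Kk
K/III-2 un ·: KK|Kk
K/III-3 aff II-1×II-2: kk
K/IV-1 un III-1×III-2: KK|Kk
⇒ K over [I-1,I-2,II-1,II-2,II-3,III-1,III-2,III-3,IV-1]: 12 consistent
L/I-1 un ·: Ll
L/I-2 aff ·: ll
L/II-1 aff I-1×I-2: ll
L/II-2 un ·: LL|Ll
L/II-3 un I-1×I-2: Ll
L/III-1 ? II-1×II-2: Ll|ll
L/III-2 ? ·: Ll|ll
L/III-3 un II-1×II-2: Ll
L/IV-1 aff III-1×III-2: ll
⇒ L over [I-1,I-2,II-1,II-2,II-3,III-1,III-2,III-3,IV-1]: 6 consistent

III-1 ∈ {cc Kk Ll, cc Kk ll}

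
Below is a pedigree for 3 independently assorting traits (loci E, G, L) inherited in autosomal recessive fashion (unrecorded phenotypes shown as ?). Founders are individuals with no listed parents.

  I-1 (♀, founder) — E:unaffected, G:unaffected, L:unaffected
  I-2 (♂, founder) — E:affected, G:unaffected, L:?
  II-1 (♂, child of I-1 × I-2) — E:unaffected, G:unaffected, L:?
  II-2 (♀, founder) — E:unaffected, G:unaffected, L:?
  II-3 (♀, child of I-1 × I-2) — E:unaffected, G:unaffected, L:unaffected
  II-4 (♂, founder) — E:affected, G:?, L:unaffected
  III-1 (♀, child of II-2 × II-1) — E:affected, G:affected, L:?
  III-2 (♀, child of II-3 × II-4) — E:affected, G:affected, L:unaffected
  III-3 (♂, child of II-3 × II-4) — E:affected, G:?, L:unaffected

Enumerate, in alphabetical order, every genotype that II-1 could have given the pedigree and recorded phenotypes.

II-1 ∈ {Ee Gg LL, Ee Gg Ll, Ee Gg ll}

E/I-1 un ·: EE|Ee
E/I-2 aff ·: ee
E/II-1 un I-1×I-2: Ee
E/II-2 un ·: Ee
E/II-3 un I-1×I-2: Ee
E/II-4 aff ·: ee
E/III-1 aff II-2×II-1: ee
E/III-2 aff II-3×II-4: ee
E/III-3 aff II-3×II-4: ee
⇒ E over [I-1,I-2,II-1,II-2,II-3,II-4,III-1,III-2,III-3]: 2 consistent
G/I-1 un ·: GG|Gg
G/I-2 un ·: GG|Gg
G/II-1 un I-1×I-2: Gg
G/II-2 un ·: Gg
G/II-3 un I-1×I-2: Gg
G/II-4 ? ·: Gg|gg
G/III-1 aff II-2×II-1: gg
G/III-2 aff II-3×II-4: gg
G/III-3 ? II-3×II-4: GG|Gg|gg
⇒ G over [I-1,I-2,II-1,II-2,II-3,II-4,III-1,III-2,III-3]: 15 consistent
L/I-1 un ·: LL|Ll
L/I-2 ? ·: LL|Ll|ll
L/II-1 ? I-1×I-2: LL|Ll|ll
L/II-2 ? ·: LL|Ll|ll
L/II-3 un I-1×I-2: LL|Ll
L/II-4 un ·: LL|Ll
L/III-1 ? II-2×II-1: LL|Ll|ll
L/III-2 un II-3×II-4: LL|Ll
L/III-3 un II-3×II-4: LL|Ll
⇒ L over [I-1,I-2,II-1,II-2,II-3,II-4,III-1,III-2,III-3]: 645 consistent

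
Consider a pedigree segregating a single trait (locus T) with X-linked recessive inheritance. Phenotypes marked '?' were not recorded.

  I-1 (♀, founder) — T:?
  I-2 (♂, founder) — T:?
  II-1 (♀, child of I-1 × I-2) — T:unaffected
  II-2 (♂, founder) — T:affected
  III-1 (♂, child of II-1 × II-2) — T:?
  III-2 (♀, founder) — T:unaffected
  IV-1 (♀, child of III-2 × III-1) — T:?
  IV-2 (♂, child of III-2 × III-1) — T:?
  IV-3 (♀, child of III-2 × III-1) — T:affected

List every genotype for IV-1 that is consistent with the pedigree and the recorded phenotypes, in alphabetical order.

IV-1 ∈ {X^TX^t, X^tX^t}

T/I-1 ? ·: X^TX^T|X^TX^t|X^tX^t
T/I-2 ? ·: X^TY|X^tY
T/II-1 un I-1×I-2: X^TX^t
T/II-2 aff ·: X^tY
T/III-1 ? II-1×II-2: X^tY
T/III-2 un ·: X^TX^t
T/IV-1 ? III-2×III-1: X^TX^t|X^tX^t
T/IV-2 ? III-2×III-1: X^TY|X^tY
T/IV-3 aff III-2×III-1: X^tX^t
⇒ T over [I-1,I-2,II-1,II-2,III-1,III-2,IV-1,IV-2,IV-3]: 16 consistent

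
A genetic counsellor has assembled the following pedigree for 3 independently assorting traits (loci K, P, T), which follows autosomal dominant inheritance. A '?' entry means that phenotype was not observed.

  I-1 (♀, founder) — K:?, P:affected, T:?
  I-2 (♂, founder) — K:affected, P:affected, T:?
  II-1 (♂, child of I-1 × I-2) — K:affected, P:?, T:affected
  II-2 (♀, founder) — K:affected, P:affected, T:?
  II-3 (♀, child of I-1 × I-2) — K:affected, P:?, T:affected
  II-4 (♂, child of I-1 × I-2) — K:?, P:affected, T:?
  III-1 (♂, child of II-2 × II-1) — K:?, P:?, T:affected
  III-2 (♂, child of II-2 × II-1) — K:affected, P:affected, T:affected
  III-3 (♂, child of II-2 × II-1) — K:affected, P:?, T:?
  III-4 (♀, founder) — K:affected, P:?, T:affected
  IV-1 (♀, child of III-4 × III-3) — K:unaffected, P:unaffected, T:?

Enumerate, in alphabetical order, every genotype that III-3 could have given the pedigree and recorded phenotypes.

K/I-1 ? ·: kk|Kk|KK
K/I-2 aff ·: Kk|KK
K/II-1 aff I-1×I-2: Kk|KK
K/II-2 aff ·: Kk|KK
K/II-3 aff I-1×I-2: Kk|KK
K/II-4 ? I-1×I-2: kk|Kk|KK
K/III-1 ? II-2×II-1: kk|Kk|KK
K/III-2 aff II-2×II-1: Kk|KK
K/III-3 aff II-2×II-1: Kk
K/III-4 aff ·: Kk
K/IV-1 un III-4×III-3: kk
⇒ K over [I-1,I-2,II-1,II-2,II-3,II-4,III-1,III-2,III-3,III-4,IV-1]: 230 consistent
P/I-1 aff ·: Pp|PP
P/I-2 aff ·: Pp|PP
P/II-1 ? I-1×I-2: pp|Pp|PP
P/II-2 aff ·: Pp|PP
P/II-3 ? I-1×I-2: pp|Pp|PP
P/II-4 aff I-1×I-2: Pp|PP
P/III-1 ? II-2×II-1: pp|Pp|PP
P/III-2 aff II-2×II-1: Pp|PP
P/III-3 ? II-2×II-1: pp|Pp
P/III-4 ? ·: pp|Pp
P/IV-1 un III-4×III-3: pp
⇒ P over [I-1,I-2,II-1,II-2,II-3,II-4,III-1,III-2,III-3,III-4,IV-1]: 628 consistent
T/I-1 ? ·: tt|Tt|TT
T/I-2 ? ·: tt|Tt|TT
T/II-1 aff I-1×I-2: Tt|TT
T/II-2 ? ·: tt|Tt|TT
T/II-3 aff I-1×I-2: Tt|TT
T/II-4 ? I-1×I-2: tt|Tt|TT
T/III-1 aff II-2×II-1: Tt|TT
T/III-2 aff II-2×II-1: Tt|TT
T/III-3 ? II-2×II-1: tt|Tt|TT
T/III-4 aff ·: Tt|TT
T/IV-1 ? III-4×III-3: tt|Tt|TT
⇒ T over [I-1,I-2,II-1,II-2,II-3,II-4,III-1,III-2,III-3,III-4,IV-1]: 2280 consistent

III-3 ∈ {Kk Pp TT, Kk Pp Tt, Kk Pp tt, Kk pp TT, Kk pp Tt, Kk pp tt}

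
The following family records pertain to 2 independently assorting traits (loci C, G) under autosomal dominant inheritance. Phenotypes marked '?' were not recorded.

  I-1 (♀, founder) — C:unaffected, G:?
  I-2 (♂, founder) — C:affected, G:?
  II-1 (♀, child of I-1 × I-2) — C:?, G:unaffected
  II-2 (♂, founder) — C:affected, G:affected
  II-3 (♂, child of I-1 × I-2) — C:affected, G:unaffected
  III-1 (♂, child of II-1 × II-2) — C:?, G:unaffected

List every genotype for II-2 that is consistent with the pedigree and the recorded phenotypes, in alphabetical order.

II-2 ∈ {CC Gg, Cc Gg}

C/I-1 un ·: cc
C/I-2 aff ·: Cc|CC
C/II-1 ? I-1×I-2: cc|Cc
C/II-2 aff ·: Cc|CC
C/II-3 aff I-1×I-2: Cc
C/III-1 ? II-1×II-2: cc|Cc|CC
⇒ C over [I-1,I-2,II-1,II-2,II-3,III-1]: 13 consistent
G/I-1 ? ·: gg|Gg
G/I-2 ? ·: gg|Gg
G/II-1 un I-1×I-2: gg
G/II-2 aff ·: Gg
G/II-3 un I-1×I-2: gg
G/III-1 un II-1×II-2: gg
⇒ G over [I-1,I-2,II-1,II-2,II-3,III-1]: 4 consistent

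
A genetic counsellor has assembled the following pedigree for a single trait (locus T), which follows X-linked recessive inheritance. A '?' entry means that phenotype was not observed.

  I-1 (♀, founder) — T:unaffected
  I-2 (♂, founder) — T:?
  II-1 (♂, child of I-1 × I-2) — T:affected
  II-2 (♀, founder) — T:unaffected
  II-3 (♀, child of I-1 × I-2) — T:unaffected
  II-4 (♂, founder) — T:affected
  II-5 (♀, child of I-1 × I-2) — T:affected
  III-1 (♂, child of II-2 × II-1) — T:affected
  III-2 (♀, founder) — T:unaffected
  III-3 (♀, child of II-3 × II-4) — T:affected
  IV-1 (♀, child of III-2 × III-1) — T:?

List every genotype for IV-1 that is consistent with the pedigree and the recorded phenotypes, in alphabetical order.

IV-1 ∈ {X^TX^t, X^tX^t}

T/I-1 un ·: X^TX^t
T/I-2 ? ·: X^tY
T/II-1 aff I-1×I-2: X^tY
T/II-2 un ·: X^TX^t
T/II-3 un I-1×I-2: X^TX^t
T/II-4 aff ·: X^tY
T/II-5 aff I-1×I-2: X^tX^t
T/III-1 aff II-2×II-1: X^tY
T/III-2 un ·: X^TX^T|X^TX^t
T/III-3 aff II-3×II-4: X^tX^t
T/IV-1 ? III-2×III-1: X^TX^t|X^tX^t
⇒ T over [I-1,I-2,II-1,II-2,II-3,II-4,II-5,III-1,III-2,III-3,IV-1]: 3 consistent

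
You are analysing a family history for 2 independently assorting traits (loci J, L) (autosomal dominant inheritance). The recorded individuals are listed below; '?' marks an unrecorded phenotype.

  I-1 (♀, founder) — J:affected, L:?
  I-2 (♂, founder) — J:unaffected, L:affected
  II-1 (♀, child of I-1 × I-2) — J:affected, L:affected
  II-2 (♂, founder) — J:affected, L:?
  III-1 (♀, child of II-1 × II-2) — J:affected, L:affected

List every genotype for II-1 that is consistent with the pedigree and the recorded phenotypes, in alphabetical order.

J/I-1 aff ·: Jj|JJ
J/I-2 un ·: jj
J/II-1 aff I-1×I-2: Jj
J/II-2 aff ·: Jj|JJ
J/III-1 aff II-1×II-2: Jj|JJ
⇒ J over [I-1,I-2,II-1,II-2,III-1]: 8 consistent
L/I-1 ? ·: ll|Ll|LL
L/I-2 aff ·: Ll|LL
L/II-1 aff I-1×I-2: Ll|LL
L/II-2 ? ·: ll|Ll|LL
L/III-1 aff II-1×II-2: Ll|LL
⇒ L over [I-1,I-2,II-1,II-2,III-1]: 41 consistent

II-1 ∈ {Jj LL, Jj Ll}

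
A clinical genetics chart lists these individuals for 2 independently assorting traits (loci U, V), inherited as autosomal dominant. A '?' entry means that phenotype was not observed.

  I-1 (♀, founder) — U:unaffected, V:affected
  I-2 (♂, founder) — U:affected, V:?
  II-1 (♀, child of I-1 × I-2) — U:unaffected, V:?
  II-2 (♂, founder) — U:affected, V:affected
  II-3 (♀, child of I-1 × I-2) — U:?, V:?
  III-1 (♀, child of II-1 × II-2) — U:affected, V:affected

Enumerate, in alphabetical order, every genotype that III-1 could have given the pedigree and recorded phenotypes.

III-1 ∈ {Uu VV, Uu Vv}

U/I-1 un ·: uu
U/I-2 aff ·: Uu
U/II-1 un I-1×I-2: uu
U/II-2 aff ·: Uu|UU
U/II-3 ? I-1×I-2: uu|Uu
U/III-1 aff II-1×II-2: Uu
⇒ U over [I-1,I-2,II-1,II-2,II-3,III-1]: 4 consistent
V/I-1 aff ·: Vv|VV
V/I-2 ? ·: vv|Vv|VV
V/II-1 ? I-1×I-2: vv|Vv|VV
V/II-2 aff ·: Vv|VV
V/II-3 ? I-1×I-2: vv|Vv|VV
V/III-1 aff II-1×II-2: Vv|VV
⇒ V over [I-1,I-2,II-1,II-2,II-3,III-1]: 74 consistent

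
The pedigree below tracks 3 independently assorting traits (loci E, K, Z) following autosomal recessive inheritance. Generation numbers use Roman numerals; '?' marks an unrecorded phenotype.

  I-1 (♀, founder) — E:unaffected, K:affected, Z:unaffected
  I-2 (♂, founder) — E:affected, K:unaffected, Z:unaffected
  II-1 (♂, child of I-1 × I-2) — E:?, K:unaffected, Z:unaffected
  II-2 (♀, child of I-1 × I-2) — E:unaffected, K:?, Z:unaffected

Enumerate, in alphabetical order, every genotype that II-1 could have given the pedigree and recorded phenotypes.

E/I-1 un ·: EE|Ee
E/I-2 aff ·: ee
E/II-1 ? I-1×I-2: Ee|ee
E/II-2 un I-1×I-2: Ee
⇒ E over [I-1,I-2,II-1,II-2]: 3 consistent
K/I-1 aff ·: kk
K/I-2 un ·: KK|Kk
K/II-1 un I-1×I-2: Kk
K/II-2 ? I-1×I-2: Kk|kk
⇒ K over [I-1,I-2,II-1,II-2]: 3 consistent
Z/I-1 un ·: ZZ|Zz
Z/I-2 un ·: ZZ|Zz
Z/II-1 un I-1×I-2: ZZ|Zz
Z/II-2 un I-1×I-2: ZZ|Zz
⇒ Z over [I-1,I-2,II-1,II-2]: 13 consistent

II-1 ∈ {Ee Kk ZZ, Ee Kk Zz, ee Kk ZZ, ee Kk Zz}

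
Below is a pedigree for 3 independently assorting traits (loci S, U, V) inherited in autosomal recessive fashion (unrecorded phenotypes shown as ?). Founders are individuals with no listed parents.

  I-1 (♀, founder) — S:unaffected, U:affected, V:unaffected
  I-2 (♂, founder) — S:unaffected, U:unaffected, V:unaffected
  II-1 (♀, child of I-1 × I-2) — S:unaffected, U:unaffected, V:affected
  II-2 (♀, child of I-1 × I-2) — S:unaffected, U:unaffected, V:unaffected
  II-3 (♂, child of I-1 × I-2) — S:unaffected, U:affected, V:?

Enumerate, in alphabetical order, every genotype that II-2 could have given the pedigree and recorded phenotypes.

II-2 ∈ {SS Uu VV, SS Uu Vv, Ss Uu VV, Ss Uu Vv}

S/I-1 un ·: SS|Ss
S/I-2 un ·: SS|Ss
S/II-1 un I-1×I-2: SS|Ss
S/II-2 un I-1×I-2: SS|Ss
S/II-3 un I-1×I-2: SS|Ss
⇒ S over [I-1,I-2,II-1,II-2,II-3]: 25 consistent
U/I-1 aff ·: uu
U/I-2 un ·: Uu
U/II-1 un I-1×I-2: Uu
U/II-2 un I-1×I-2: Uu
U/II-3 aff I-1×I-2: uu
⇒ U over [I-1,I-2,II-1,II-2,II-3]: 1 consistent
V/I-1 un ·: Vv
V/I-2 un ·: Vv
V/II-1 aff I-1×I-2: vv
V/II-2 un I-1×I-2: VV|Vv
V/II-3 ? I-1×I-2: VV|Vv|vv
⇒ V over [I-1,I-2,II-1,II-2,II-3]: 6 consistent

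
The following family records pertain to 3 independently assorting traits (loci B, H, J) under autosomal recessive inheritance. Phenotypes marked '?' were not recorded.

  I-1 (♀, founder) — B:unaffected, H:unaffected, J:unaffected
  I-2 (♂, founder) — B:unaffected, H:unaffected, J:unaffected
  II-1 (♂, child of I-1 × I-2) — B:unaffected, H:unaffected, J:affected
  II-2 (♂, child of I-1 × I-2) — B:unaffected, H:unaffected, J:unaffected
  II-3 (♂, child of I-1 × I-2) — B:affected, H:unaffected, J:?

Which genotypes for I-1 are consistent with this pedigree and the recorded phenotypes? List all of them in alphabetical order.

I-1 ∈ {Bb HH Jj, Bb Hh Jj}

B/I-1 un ·: Bb
B/I-2 un ·: Bb
B/II-1 un I-1×I-2: BB|Bb
B/II-2 un I-1×I-2: BB|Bb
B/II-3 aff I-1×I-2: bb
⇒ B over [I-1,I-2,II-1,II-2,II-3]: 4 consistent
H/I-1 un ·: HH|Hh
H/I-2 un ·: HH|Hh
H/II-1 un I-1×I-2: HH|Hh
H/II-2 un I-1×I-2: HH|Hh
H/II-3 un I-1×I-2: HH|Hh
⇒ H over [I-1,I-2,II-1,II-2,II-3]: 25 consistent
J/I-1 un ·: Jj
J/I-2 un ·: Jj
J/II-1 aff I-1×I-2: jj
J/II-2 un I-1×I-2: JJ|Jj
J/II-3 ? I-1×I-2: JJ|Jj|jj
⇒ J over [I-1,I-2,II-1,II-2,II-3]: 6 consistent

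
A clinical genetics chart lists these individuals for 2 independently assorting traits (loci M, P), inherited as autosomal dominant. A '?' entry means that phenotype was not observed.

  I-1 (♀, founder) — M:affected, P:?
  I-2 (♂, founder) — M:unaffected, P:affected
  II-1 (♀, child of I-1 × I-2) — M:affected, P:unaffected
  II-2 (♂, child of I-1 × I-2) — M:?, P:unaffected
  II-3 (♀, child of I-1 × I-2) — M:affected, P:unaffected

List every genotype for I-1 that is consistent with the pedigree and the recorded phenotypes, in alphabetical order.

I-1 ∈ {MM Pp, MM pp, Mm Pp, Mm pp}

M/I-1 aff ·: Mm|MM
M/I-2 un ·: mm
M/II-1 aff I-1×I-2: Mm
M/II-2 ? I-1×I-2: mm|Mm
M/II-3 aff I-1×I-2: Mm
⇒ M over [I-1,I-2,II-1,II-2,II-3]: 3 consistent
P/I-1 ? ·: pp|Pp
P/I-2 aff ·: Pp
P/II-1 un I-1×I-2: pp
P/II-2 un I-1×I-2: pp
P/II-3 un I-1×I-2: pp
⇒ P over [I-1,I-2,II-1,II-2,II-3]: 2 consistent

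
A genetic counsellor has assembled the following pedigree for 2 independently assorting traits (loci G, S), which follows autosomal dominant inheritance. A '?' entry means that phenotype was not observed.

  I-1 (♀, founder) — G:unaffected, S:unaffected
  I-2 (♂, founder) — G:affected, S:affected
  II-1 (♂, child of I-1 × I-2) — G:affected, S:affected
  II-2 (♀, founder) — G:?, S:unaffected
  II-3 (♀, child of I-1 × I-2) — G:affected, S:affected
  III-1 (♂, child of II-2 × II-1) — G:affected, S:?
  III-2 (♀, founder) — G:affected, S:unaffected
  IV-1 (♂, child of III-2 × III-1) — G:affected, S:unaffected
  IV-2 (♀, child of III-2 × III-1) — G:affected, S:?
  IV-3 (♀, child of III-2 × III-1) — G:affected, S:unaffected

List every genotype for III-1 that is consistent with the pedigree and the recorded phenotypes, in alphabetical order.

G/I-1 un ·: gg
G/I-2 aff ·: Gg|GG
G/II-1 aff I-1×I-2: Gg
G/II-2 ? ·: gg|Gg|GG
G/II-3 aff I-1×I-2: Gg
G/III-1 aff II-2×II-1: Gg|GG
G/III-2 aff ·: Gg|GG
G/IV-1 aff III-2×III-1: Gg|GG
G/IV-2 aff III-2×III-1: Gg|GG
G/IV-3 aff III-2×III-1: Gg|GG
⇒ G over [I-1,I-2,II-1,II-2,II-3,III-1,III-2,IV-1,IV-2,IV-3]: 132 consistent
S/I-1 un ·: ss
S/I-2 aff ·: Ss|SS
S/II-1 aff I-1×I-2: Ss
S/II-2 un ·: ss
S/II-3 aff I-1×I-2: Ss
S/III-1 ? II-2×II-1: ss|Ss
S/III-2 un ·: ss
S/IV-1 un III-2×III-1: ss
S/IV-2 ? III-2×III-1: ss|Ss
S/IV-3 un III-2×III-1: ss
⇒ S over [I-1,I-2,II-1,II-2,II-3,III-1,III-2,IV-1,IV-2,IV-3]: 6 consistent

III-1 ∈ {GG Ss, GG ss, Gg Ss, Gg ss}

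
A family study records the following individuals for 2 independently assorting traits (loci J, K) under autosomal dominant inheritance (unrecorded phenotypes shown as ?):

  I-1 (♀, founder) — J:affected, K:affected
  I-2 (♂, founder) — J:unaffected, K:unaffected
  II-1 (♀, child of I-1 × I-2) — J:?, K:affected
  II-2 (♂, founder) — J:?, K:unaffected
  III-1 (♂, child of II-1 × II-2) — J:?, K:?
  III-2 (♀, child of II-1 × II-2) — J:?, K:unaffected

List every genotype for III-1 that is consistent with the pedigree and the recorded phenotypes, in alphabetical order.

III-1 ∈ {JJ Kk, JJ kk, Jj Kk, Jj kk, jj Kk, jj kk}

J/I-1 aff ·: Jj|JJ
J/I-2 un ·: jj
J/II-1 ? I-1×I-2: jj|Jj
J/II-2 ? ·: jj|Jj|JJ
J/III-1 ? II-1×II-2: jj|Jj|JJ
J/III-2 ? II-1×II-2: jj|Jj|JJ
⇒ J over [I-1,I-2,II-1,II-2,III-1,III-2]: 40 consistent
K/I-1 aff ·: Kk|KK
K/I-2 un ·: kk
K/II-1 aff I-1×I-2: Kk
K/II-2 un ·: kk
K/III-1 ? II-1×II-2: kk|Kk
K/III-2 un II-1×II-2: kk
⇒ K over [I-1,I-2,II-1,II-2,III-1,III-2]: 4 consistent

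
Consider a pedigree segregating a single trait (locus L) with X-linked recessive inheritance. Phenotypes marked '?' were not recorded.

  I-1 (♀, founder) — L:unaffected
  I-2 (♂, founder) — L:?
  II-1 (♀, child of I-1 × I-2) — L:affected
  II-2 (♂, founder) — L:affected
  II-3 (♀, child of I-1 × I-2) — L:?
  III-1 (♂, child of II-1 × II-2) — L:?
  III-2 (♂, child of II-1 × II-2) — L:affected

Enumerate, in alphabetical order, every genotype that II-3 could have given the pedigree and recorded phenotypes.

II-3 ∈ {X^LX^l, X^lX^l}

L/I-1 un ·: X^LX^l
L/I-2 ? ·: X^lY
L/II-1 aff I-1×I-2: X^lX^l
L/II-2 aff ·: X^lY
L/II-3 ? I-1×I-2: X^LX^l|X^lX^l
L/III-1 ? II-1×II-2: X^lY
L/III-2 aff II-1×II-2: X^lY
⇒ L over [I-1,I-2,II-1,II-2,II-3,III-1,III-2]: 2 consistent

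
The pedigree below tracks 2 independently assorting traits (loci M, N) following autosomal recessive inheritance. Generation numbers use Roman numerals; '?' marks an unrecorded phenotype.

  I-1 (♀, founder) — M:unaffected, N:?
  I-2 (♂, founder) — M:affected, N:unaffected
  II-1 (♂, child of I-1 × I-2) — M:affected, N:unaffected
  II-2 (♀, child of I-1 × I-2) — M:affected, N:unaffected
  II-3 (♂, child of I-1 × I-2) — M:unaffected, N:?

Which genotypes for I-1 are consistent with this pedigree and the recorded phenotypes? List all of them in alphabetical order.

I-1 ∈ {Mm NN, Mm Nn, Mm nn}

M/I-1 un ·: Mm
M/I-2 aff ·: mm
M/II-1 aff I-1×I-2: mm
M/II-2 aff I-1×I-2: mm
M/II-3 un I-1×I-2: Mm
⇒ M over [I-1,I-2,II-1,II-2,II-3]: 1 consistent
N/I-1 ? ·: NN|Nn|nn
N/I-2 un ·: NN|Nn
N/II-1 un I-1×I-2: NN|Nn
N/II-2 un I-1×I-2: NN|Nn
N/II-3 ? I-1×I-2: NN|Nn|nn
⇒ N over [I-1,I-2,II-1,II-2,II-3]: 32 consistent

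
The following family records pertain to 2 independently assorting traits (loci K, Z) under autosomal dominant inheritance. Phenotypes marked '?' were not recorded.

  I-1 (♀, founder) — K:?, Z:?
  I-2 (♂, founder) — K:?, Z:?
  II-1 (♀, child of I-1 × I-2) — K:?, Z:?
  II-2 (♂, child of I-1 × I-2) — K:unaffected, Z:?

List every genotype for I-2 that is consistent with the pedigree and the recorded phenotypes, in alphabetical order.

K/I-1 ? ·: kk|Kk
K/I-2 ? ·: kk|Kk
K/II-1 ? I-1×I-2: kk|Kk|KK
K/II-2 un I-1×I-2: kk
⇒ K over [I-1,I-2,II-1,II-2]: 8 consistent
Z/I-1 ? ·: zz|Zz|ZZ
Z/I-2 ? ·: zz|Zz|ZZ
Z/II-1 ? I-1×I-2: zz|Zz|ZZ
Z/II-2 ? I-1×I-2: zz|Zz|ZZ
⇒ Z over [I-1,I-2,II-1,II-2]: 29 consistent

I-2 ∈ {Kk ZZ, Kk Zz, Kk zz, kk ZZ, kk Zz, kk zz}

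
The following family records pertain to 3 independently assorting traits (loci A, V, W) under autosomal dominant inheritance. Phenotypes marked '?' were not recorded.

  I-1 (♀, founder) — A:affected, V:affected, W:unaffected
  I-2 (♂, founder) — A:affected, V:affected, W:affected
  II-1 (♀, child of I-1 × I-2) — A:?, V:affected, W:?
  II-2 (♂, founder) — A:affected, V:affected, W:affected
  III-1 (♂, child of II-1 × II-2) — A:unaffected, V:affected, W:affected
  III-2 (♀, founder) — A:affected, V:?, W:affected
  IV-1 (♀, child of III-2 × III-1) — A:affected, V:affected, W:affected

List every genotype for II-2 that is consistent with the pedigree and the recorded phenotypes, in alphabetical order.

A/I-1 aff ·: Aa|AA
A/I-2 aff ·: Aa|AA
A/II-1 ? I-1×I-2: aa|Aa
A/II-2 aff ·: Aa
A/III-1 un II-1×II-2: aa
A/III-2 aff ·: Aa|AA
A/IV-1 aff III-2×III-1: Aa
⇒ A over [I-1,I-2,II-1,II-2,III-1,III-2,IV-1]: 8 consistent
V/I-1 aff ·: Vv|VV
V/I-2 aff ·: Vv|VV
V/II-1 aff I-1×I-2: Vv|VV
V/II-2 aff ·: Vv|VV
V/III-1 aff II-1×II-2: Vv|VV
V/III-2 ? ·: vv|Vv|VV
V/IV-1 aff III-2×III-1: Vv|VV
⇒ V over [I-1,I-2,II-1,II-2,III-1,III-2,IV-1]: 106 consistent
W/I-1 un ·: ww
W/I-2 aff ·: Ww|WW
W/II-1 ? I-1×I-2: ww|Ww
W/II-2 aff ·: Ww|WW
W/III-1 aff II-1×II-2: Ww|WW
W/III-2 aff ·: Ww|WW
W/IV-1 aff III-2×III-1: Ww|WW
⇒ W over [I-1,I-2,II-1,II-2,III-1,III-2,IV-1]: 36 consistent

II-2 ∈ {Aa VV WW, Aa VV Ww, Aa Vv WW, Aa Vv Ww}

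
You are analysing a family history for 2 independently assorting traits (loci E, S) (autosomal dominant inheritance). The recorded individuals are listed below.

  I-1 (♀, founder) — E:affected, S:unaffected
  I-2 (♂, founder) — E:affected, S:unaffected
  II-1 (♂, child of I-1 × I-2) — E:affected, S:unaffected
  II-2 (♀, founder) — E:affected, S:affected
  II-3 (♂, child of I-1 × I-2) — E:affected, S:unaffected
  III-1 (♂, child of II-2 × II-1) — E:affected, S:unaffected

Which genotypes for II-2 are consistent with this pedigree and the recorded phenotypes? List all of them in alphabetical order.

II-2 ∈ {EE Ss, Ee Ss}

E/I-1 aff ·: Ee|EE
E/I-2 aff ·: Ee|EE
E/II-1 aff I-1×I-2: Ee|EE
E/II-2 aff ·: Ee|EE
E/II-3 aff I-1×I-2: Ee|EE
E/III-1 aff II-2×II-1: Ee|EE
⇒ E over [I-1,I-2,II-1,II-2,II-3,III-1]: 45 consistent
S/I-1 un ·: ss
S/I-2 un ·: ss
S/II-1 un I-1×I-2: ss
S/II-2 aff ·: Ss
S/II-3 un I-1×I-2: ss
S/III-1 un II-2×II-1: ss
⇒ S over [I-1,I-2,II-1,II-2,II-3,III-1]: 1 consistent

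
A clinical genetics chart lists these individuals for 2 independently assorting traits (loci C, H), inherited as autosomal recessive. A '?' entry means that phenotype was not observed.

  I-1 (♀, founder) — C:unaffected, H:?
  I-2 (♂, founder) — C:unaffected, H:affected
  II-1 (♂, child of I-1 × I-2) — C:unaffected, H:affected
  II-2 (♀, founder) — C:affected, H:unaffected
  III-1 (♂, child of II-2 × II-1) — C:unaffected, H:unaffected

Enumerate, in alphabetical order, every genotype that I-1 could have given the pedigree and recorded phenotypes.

I-1 ∈ {CC Hh, CC hh, Cc Hh, Cc hh}

C/I-1 un ·: CC|Cc
C/I-2 un ·: CC|Cc
C/II-1 un I-1×I-2: CC|Cc
C/II-2 aff ·: cc
C/III-1 un II-2×II-1: Cc
⇒ C over [I-1,I-2,II-1,II-2,III-1]: 7 consistent
H/I-1 ? ·: Hh|hh
H/I-2 aff ·: hh
H/II-1 aff I-1×I-2: hh
H/II-2 un ·: HH|Hh
H/III-1 un II-2×II-1: Hh
⇒ H over [I-1,I-2,II-1,II-2,III-1]: 4 consistent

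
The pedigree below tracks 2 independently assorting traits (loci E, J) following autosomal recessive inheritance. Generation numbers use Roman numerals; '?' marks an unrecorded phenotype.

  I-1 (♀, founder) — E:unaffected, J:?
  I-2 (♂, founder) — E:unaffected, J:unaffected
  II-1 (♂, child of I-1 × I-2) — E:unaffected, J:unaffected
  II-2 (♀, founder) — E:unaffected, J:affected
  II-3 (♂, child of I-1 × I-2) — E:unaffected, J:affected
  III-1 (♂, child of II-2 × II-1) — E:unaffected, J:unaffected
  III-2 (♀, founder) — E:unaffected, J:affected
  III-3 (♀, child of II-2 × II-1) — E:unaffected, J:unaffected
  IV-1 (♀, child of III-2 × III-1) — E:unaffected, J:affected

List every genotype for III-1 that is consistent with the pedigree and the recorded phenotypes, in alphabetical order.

III-1 ∈ {EE Jj, Ee Jj}

E/I-1 un ·: EE|Ee
E/I-2 un ·: EE|Ee
E/II-1 un I-1×I-2: EE|Ee
E/II-2 un ·: EE|Ee
E/II-3 un I-1×I-2: EE|Ee
E/III-1 un II-2×II-1: EE|Ee
E/III-2 un ·: EE|Ee
E/III-3 un II-2×II-1: EE|Ee
E/IV-1 un III-2×III-1: EE|Ee
⇒ E over [I-1,I-2,II-1,II-2,II-3,III-1,III-2,III-3,IV-1]: 287 consistent
J/I-1 ? ·: Jj|jj
J/I-2 un ·: Jj
J/II-1 un I-1×I-2: JJ|Jj
J/II-2 aff ·: jj
J/II-3 aff I-1×I-2: jj
J/III-1 un II-2×II-1: Jj
J/III-2 aff ·: jj
J/III-3 un II-2×II-1: Jj
J/IV-1 aff III-2×III-1: jj
⇒ J over [I-1,I-2,II-1,II-2,II-3,III-1,III-2,III-3,IV-1]: 3 consistent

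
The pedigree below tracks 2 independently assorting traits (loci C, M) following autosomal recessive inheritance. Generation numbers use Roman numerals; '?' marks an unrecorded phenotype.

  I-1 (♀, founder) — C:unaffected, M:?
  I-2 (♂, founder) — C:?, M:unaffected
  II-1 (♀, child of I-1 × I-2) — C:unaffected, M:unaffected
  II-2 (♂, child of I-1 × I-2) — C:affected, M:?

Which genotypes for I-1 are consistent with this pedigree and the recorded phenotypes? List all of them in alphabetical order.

C/I-1 un ·: Cc
C/I-2 ? ·: Cc|cc
C/II-1 un I-1×I-2: CC|Cc
C/II-2 aff I-1×I-2: cc
⇒ C over [I-1,I-2,II-1,II-2]: 3 consistent
M/I-1 ? ·: MM|Mm|mm
M/I-2 un ·: MM|Mm
M/II-1 un I-1×I-2: MM|Mm
M/II-2 ? I-1×I-2: MM|Mm|mm
⇒ M over [I-1,I-2,II-1,II-2]: 18 consistent

I-1 ∈ {Cc MM, Cc Mm, Cc mm}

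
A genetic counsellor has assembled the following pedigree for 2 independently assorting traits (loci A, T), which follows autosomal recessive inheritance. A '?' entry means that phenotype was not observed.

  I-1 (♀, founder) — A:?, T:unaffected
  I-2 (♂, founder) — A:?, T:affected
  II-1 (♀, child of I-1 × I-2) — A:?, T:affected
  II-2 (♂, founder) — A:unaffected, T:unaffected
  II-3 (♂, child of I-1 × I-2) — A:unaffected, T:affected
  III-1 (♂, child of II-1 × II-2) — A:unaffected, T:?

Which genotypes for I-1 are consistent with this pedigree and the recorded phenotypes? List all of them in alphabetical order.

A/I-1 ? ·: AA|Aa|aa
A/I-2 ? ·: AA|Aa|aa
A/II-1 ? I-1×I-2: AA|Aa|aa
A/II-2 un ·: AA|Aa
A/II-3 un I-1×I-2: AA|Aa
A/III-1 un II-1×II-2: AA|Aa
⇒ A over [I-1,I-2,II-1,II-2,II-3,III-1]: 69 consistent
T/I-1 un ·: Tt
T/I-2 aff ·: tt
T/II-1 aff I-1×I-2: tt
T/II-2 un ·: TT|Tt
T/II-3 aff I-1×I-2: tt
T/III-1 ? II-1×II-2: Tt|tt
⇒ T over [I-1,I-2,II-1,II-2,II-3,III-1]: 3 consistent

I-1 ∈ {AA Tt, Aa Tt, aa Tt}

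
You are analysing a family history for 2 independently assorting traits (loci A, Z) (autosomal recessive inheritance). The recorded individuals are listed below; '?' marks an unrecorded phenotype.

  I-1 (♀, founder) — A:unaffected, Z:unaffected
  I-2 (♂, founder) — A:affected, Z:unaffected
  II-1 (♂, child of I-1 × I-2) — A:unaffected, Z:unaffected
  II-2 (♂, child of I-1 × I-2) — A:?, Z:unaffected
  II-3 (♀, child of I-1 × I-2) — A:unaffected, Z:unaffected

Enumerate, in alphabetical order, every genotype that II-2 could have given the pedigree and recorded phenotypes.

A/I-1 un ·: AA|Aa
A/I-2 aff ·: aa
A/II-1 un I-1×I-2: Aa
A/II-2 ? I-1×I-2: Aa|aa
A/II-3 un I-1×I-2: Aa
⇒ A over [I-1,I-2,II-1,II-2,II-3]: 3 consistent
Z/I-1 un ·: ZZ|Zz
Z/I-2 un ·: ZZ|Zz
Z/II-1 un I-1×I-2: ZZ|Zz
Z/II-2 un I-1×I-2: ZZ|Zz
Z/II-3 un I-1×I-2: ZZ|Zz
⇒ Z over [I-1,I-2,II-1,II-2,II-3]: 25 consistent

II-2 ∈ {Aa ZZ, Aa Zz, aa ZZ, aa Zz}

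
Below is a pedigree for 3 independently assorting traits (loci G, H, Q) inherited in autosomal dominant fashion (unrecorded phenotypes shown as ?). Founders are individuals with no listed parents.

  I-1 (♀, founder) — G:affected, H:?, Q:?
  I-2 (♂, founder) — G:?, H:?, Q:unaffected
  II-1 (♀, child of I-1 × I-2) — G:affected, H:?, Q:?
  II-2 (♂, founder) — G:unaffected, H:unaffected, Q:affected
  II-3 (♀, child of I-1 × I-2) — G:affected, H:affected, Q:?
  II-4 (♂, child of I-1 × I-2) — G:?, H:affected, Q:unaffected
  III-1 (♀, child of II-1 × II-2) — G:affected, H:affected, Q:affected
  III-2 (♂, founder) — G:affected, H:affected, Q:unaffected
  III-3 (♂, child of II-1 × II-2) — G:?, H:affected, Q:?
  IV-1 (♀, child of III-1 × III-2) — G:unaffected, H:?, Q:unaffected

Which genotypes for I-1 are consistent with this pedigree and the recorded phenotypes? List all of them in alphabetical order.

G/I-1 aff ·: Gg|GG
G/I-2 ? ·: gg|Gg|GG
G/II-1 aff I-1×I-2: Gg|GG
G/II-2 un ·: gg
G/II-3 aff I-1×I-2: Gg|GG
G/II-4 ? I-1×I-2: gg|Gg|GG
G/III-1 aff II-1×II-2: Gg
G/III-2 aff ·: Gg
G/III-3 ? II-1×II-2: gg|Gg
G/IV-1 un III-1×III-2: gg
⇒ G over [I-1,I-2,II-1,II-2,II-3,II-4,III-1,III-2,III-3,IV-1]: 49 consistent
H/I-1 ? ·: hh|Hh|HH
H/I-2 ? ·: hh|Hh|HH
H/II-1 ? I-1×I-2: Hh|HH
H/II-2 un ·: hh
H/II-3 aff I-1×I-2: Hh|HH
H/II-4 aff I-1×I-2: Hh|HH
H/III-1 aff II-1×II-2: Hh
H/III-2 aff ·: Hh|HH
H/III-3 aff II-1×II-2: Hh
H/IV-1 ? III-1×III-2: hh|Hh|HH
⇒ H over [I-1,I-2,II-1,II-2,II-3,II-4,III-1,III-2,III-3,IV-1]: 145 consistent
Q/I-1 ? ·: qq|Qq
Q/I-2 un ·: qq
Q/II-1 ? I-1×I-2: qq|Qq
Q/II-2 aff ·: Qq|QQ
Q/II-3 ? I-1×I-2: qq|Qq
Q/II-4 un I-1×I-2: qq
Q/III-1 aff II-1×II-2: Qq
Q/III-2 un ·: qq
Q/III-3 ? II-1×II-2: qq|Qq|QQ
Q/IV-1 un III-1×III-2: qq
⇒ Q over [I-1,I-2,II-1,II-2,II-3,II-4,III-1,III-2,III-3,IV-1]: 19 consistent

I-1 ∈ {GG HH Qq, GG HH qq, GG Hh Qq, GG Hh qq, GG hh Qq, GG hh qq, Gg HH Qq, Gg HH qq, Gg Hh Qq, Gg Hh qq, Gg hh Qq, Gg hh qq}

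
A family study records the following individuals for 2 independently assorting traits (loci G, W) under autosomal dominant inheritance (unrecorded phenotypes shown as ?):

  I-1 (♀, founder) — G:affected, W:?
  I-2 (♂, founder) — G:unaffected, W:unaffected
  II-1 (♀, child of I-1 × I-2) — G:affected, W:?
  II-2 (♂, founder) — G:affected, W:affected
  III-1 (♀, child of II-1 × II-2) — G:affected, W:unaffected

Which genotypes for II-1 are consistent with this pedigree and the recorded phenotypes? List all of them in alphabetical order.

II-1 ∈ {Gg Ww, Gg ww}

G/I-1 aff ·: Gg|GG
G/I-2 un ·: gg
G/II-1 aff I-1×I-2: Gg
G/II-2 aff ·: Gg|GG
G/III-1 aff II-1×II-2: Gg|GG
⇒ G over [I-1,I-2,II-1,II-2,III-1]: 8 consistent
W/I-1 ? ·: ww|Ww|WW
W/I-2 un ·: ww
W/II-1 ? I-1×I-2: ww|Ww
W/II-2 aff ·: Ww
W/III-1 un II-1×II-2: ww
⇒ W over [I-1,I-2,II-1,II-2,III-1]: 4 consistent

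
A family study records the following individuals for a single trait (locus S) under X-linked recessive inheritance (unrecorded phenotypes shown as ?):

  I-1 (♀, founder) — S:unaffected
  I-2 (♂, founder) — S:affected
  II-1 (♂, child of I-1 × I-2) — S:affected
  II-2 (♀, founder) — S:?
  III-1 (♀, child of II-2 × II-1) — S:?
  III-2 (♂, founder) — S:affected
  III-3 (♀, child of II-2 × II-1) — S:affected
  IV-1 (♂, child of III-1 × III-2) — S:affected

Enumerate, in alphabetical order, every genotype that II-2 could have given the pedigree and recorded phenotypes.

S/I-1 un ·: X^SX^s
S/I-2 aff ·: X^sY
S/II-1 aff I-1×I-2: X^sY
S/II-2 ? ·: X^SX^s|X^sX^s
S/III-1 ? II-2×II-1: X^SX^s|X^sX^s
S/III-2 aff ·: X^sY
S/III-3 aff II-2×II-1: X^sX^s
S/IV-1 aff III-1×III-2: X^sY
⇒ S over [I-1,I-2,II-1,II-2,III-1,III-2,III-3,IV-1]: 3 consistent

II-2 ∈ {X^SX^s, X^sX^s}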